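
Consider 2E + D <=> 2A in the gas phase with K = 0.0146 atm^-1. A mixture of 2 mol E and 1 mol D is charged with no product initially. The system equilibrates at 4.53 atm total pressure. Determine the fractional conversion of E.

Take 2 mol E as basis and let X be its fractional conversion, so ξ = X.
At extent ξ: n_E = 2 − 2X; n_D = 1 − X; n_A = 2X.
Summing: n_T = 3 − X.
Mole fractions y_i = n_i/n_T; K = p_A^2 / (p_E^2 p_D) with p_i = y_i·P.
Setting this equal to 0.0146 atm^-1 and taking the physical root (0 < X < 1) gives X = 0.124.

X = 0.124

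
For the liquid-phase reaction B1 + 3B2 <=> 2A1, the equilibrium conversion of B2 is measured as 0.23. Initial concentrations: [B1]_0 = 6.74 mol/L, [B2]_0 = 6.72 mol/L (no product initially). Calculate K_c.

K_c = 0.00123 (mol/L)^-2

Let X = conversion of B2.
Concentrations: [B1] = 6.74 − 2.24X; [B2] = 6.72 − 6.72X; [A1] = 4.48X.
At X = 0.23: [B1] = 6.22, [B2] = 5.17, [A1] = 1.03.
K_c = [A1]^2 / ([B1] [B2]^3) = 0.00123 (mol/L)^-2.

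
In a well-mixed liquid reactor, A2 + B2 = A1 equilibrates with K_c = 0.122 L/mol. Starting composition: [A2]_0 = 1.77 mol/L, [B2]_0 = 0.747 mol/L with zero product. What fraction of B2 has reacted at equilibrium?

X = 0.167

Let X = conversion of B2; extent ξ = 0.747·X mol/L.
Concentrations: [A2] = 1.77 − 0.747X; [B2] = 0.747 − 0.747X; [A1] = 0.747X.
K_c = [A1] / ([A2] [B2]).
Equating to 0.122 L/mol: the physical root is X = 0.167.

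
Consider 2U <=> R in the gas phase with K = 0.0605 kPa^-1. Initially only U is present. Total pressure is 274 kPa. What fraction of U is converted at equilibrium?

Basis: 1 mol U initially; let X = conversion of U. Extent ξ = 0.5X.
Moles: n_U = 1 − X; n_R = 0.5X.
n_T = Σnᵢ = 1 − 0.5X.
y_i = n_i/n_T, p_i = y_i·P. K = p_R / (p_U^2).
This yields a degree-2 equation in X; solving on (0,1), X = 0.878.

X = 0.878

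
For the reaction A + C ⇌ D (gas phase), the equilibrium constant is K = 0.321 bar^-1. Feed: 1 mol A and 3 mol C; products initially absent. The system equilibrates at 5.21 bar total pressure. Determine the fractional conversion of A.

Basis: 1 mol A initially; let X = conversion of A. Extent ξ = X.
Species balance: n_A = 1 − X; n_C = 3 − X; n_D = X.
Summing: n_T = 4 − X.
Mole fractions y_i = n_i/n_T; K = p_D / (p_A p_C) with p_i = y_i·P.
This yields a degree-2 equation in X; solving on (0,1), X = 0.543.

X = 0.543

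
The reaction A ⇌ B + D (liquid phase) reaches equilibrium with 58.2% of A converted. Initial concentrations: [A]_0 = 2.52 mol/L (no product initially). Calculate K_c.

K_c = 2.04 mol/L

Let X = conversion of A.
Concentrations: [A] = 2.52 − 2.52X; [B] = 2.52X; [D] = 2.52X.
At X = 0.582: [A] = 1.05, [B] = 1.47, [D] = 1.47.
K_c = [B] [D] / ([A]) = 2.04 mol/L.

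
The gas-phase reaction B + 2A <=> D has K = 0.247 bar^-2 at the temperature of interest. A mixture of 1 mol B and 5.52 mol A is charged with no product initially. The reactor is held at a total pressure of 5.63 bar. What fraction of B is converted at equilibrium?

Basis: 1 mol B initially; let X = conversion of B. Extent ξ = X.
Species balance: n_B = 1 − X; n_A = 5.52 − 2X; n_D = X.
Summing: n_T = 6.52 − 2X.
Mole fractions y_i = n_i/n_T; K = p_D / (p_B p_A^2) with p_i = y_i·P.
Equating to 0.247 bar^-2 and solving on 0 < X < 1: X = 0.832.

X = 0.832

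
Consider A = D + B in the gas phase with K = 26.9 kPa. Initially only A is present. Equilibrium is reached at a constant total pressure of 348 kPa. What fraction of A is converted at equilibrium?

Take 1 mol A as basis and let X be its fractional conversion, so ξ = X.
Moles: n_A = 1 − X; n_D = X; n_B = X.
Total moles n_T = 1 + X.
With p_i = (n_i/n_T)P, K = p_D p_B / (p_A).
Setting this equal to 26.9 kPa and taking the physical root (0 < X < 1) gives X = 0.268.

X = 0.268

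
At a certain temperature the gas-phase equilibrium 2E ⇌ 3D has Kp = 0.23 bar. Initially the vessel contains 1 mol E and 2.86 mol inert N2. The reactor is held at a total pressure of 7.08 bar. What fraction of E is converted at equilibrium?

X = 0.273

Take 1 mol E as basis and let X be its fractional conversion, so ξ = 0.5X.
Moles: n_E = 1 − X; n_D = 1.5X; n_I = 2.86 (inert).
Summing: n_T = 3.86 + 0.5X.
With p_i = (n_i/n_T)P, Kp = p_D^3 / (p_E^2).
Substituting and setting equal to 0.23 bar gives a polynomial in X; the root in (0,1) is X = 0.273.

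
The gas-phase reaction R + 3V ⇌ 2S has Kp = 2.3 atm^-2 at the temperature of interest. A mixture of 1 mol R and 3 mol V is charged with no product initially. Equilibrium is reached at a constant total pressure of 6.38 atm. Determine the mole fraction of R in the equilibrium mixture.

y_R = 0.107

Take 1 mol R as basis and let X be its fractional conversion, so ξ = X.
Mole table: n_R = 1 − X; n_V = 3 − 3X; n_S = 2X.
Summing: n_T = 4 − 2X.
y_i = n_i/n_T, p_i = y_i·P. Kp = p_S^2 / (p_R p_V^3).
Equating to 2.3 atm^-2 and solving on 0 < X < 1: X = 0.729.
Then n_R = 0.271, n_T = 2.54, so y_R = 0.107.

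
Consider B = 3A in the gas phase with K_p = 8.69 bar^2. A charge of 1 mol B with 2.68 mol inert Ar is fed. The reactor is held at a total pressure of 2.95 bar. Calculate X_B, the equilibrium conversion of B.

X = 0.673

Let X = conversion of B (basis 1 mol B); extent of reaction ξ = X.
Mole table: n_B = 1 − X; n_A = 3X; n_I = 2.68 (inert).
Total moles n_T = 3.68 + 2X.
Mole fractions y_i = n_i/n_T; K_p = p_A^3 / (p_B) with p_i = y_i·P.
Equating to 8.69 bar^2 and solving on 0 < X < 1: X = 0.673.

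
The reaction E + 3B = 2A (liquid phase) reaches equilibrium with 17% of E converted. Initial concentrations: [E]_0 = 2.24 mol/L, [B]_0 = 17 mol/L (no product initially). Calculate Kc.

Kc = 7.82e-05 (mol/L)^-2

Let X = conversion of E.
Concentrations: [E] = 2.24 − 2.24X; [B] = 17 − 6.72X; [A] = 4.48X.
At X = 0.17: [E] = 1.86, [B] = 15.9, [A] = 0.762.
Kc = [A]^2 / ([E] [B]^3) = 7.82e-05 (mol/L)^-2.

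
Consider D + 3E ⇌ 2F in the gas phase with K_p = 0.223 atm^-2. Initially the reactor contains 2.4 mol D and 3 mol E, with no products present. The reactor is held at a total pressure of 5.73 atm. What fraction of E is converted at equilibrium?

Let X = conversion of E (basis 3 mol E); extent of reaction ξ = X.
Moles: n_D = 2.4 − X; n_E = 3 − 3X; n_F = 2X.
n_T = Σnᵢ = 5.4 − 2X.
Mole fractions y_i = n_i/n_T; K_p = p_F^2 / (p_D p_E^3) with p_i = y_i·P.
Substituting and setting equal to 0.223 atm^-2 gives a polynomial in X; the root in (0,1) is X = 0.589.

X = 0.589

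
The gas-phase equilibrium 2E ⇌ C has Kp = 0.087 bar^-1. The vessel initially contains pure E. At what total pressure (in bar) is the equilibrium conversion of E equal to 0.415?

Let X = conversion of E (basis 1 mol E); extent of reaction ξ = 0.5X.
Mole table: n_E = 1 − X; n_C = 0.5X.
Total moles n_T = 1 − 0.5X.
Kp = p_C / (p_E^2) with p_i = (n_i/n_T)·P.
At X = 0.415: the mole-fraction product g(X) = Π y_i^ν_i = 0.4805. Since Kp = g(X)·P^{-1}, P = (g/Kp)^(1/1) = (0.4805/0.087)^(1/1) = 5.52 bar.

P = 5.52 bar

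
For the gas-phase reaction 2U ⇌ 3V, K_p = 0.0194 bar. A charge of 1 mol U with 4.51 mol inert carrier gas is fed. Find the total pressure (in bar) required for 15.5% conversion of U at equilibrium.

P = 6.16 bar

Take 1 mol U as basis and let X be its fractional conversion, so ξ = 0.5X.
Mole table: n_U = 1 − X; n_V = 1.5X; n_I = 4.51 (inert).
n_T = Σnᵢ = 5.51 + 0.5X.
K_p = p_V^3 / (p_U^2) with p_i = (n_i/n_T)·P.
At X = 0.155: the mole-fraction product g(X) = Π y_i^ν_i = 0.00315. Since K_p = g(X)·P^{1}, P = (K_p/g)^(1/1) = (0.0194/0.00315)^(1/1) = 6.16 bar.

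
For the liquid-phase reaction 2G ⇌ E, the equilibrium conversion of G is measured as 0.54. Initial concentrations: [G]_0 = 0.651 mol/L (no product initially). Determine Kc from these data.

Kc = 1.96 L/mol

Let X = conversion of G.
Concentrations: [G] = 0.651 − 0.651X; [E] = 0.326X.
At X = 0.54: [G] = 0.299, [E] = 0.176.
Kc = [E] / ([G]^2) = 1.96 L/mol.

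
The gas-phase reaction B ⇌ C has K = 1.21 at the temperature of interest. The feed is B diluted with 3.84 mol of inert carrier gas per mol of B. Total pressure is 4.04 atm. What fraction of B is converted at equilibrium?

X = 0.548

Basis: 1 mol B initially; let X = conversion of B. Extent ξ = X.
Moles: n_B = 1 − X; n_C = X; n_I = 3.84 (inert).
Total moles n_T = 4.84 (Δν = 0, constant).
y_i = n_i/n_T, p_i = y_i·P. K = p_C / (p_B).
This yields a degree-1 equation in X; solving on (0,1), X = 0.548.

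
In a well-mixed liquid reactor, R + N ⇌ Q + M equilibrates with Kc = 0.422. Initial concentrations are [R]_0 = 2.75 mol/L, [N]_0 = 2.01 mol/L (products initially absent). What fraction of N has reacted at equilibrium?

Let X = conversion of N; extent ξ = 2.01·X mol/L.
Concentrations: [R] = 2.75 − 2.01X; [N] = 2.01 − 2.01X; [Q] = 2.01X; [M] = 2.01X.
Kc = [Q] [M] / ([R] [N]).
Equating to 0.422: the physical root is X = 0.457.

X = 0.457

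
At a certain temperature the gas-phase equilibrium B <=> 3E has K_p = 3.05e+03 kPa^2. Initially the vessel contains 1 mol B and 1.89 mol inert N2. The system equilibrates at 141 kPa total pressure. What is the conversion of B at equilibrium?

Let X = conversion of B (basis 1 mol B); extent of reaction ξ = X.
Moles: n_B = 1 − X; n_E = 3X; n_I = 1.89 (inert).
Summing: n_T = 2.89 + 2X.
Mole fractions y_i = n_i/n_T; K_p = p_E^3 / (p_B) with p_i = y_i·P.
This yields a degree-3 equation in X; solving on (0,1), X = 0.362.

X = 0.362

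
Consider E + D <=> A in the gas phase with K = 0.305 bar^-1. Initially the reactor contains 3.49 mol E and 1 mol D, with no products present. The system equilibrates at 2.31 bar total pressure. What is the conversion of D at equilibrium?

Take 1 mol D as basis and let X be its fractional conversion, so ξ = X.
Species balance: n_E = 3.49 − X; n_D = 1 − X; n_A = X.
n_T = Σnᵢ = 4.49 − X.
With p_i = (n_i/n_T)P, K = p_A / (p_E p_D).
Equating to 0.305 bar^-1 and solving on 0 < X < 1: X = 0.348.

X = 0.348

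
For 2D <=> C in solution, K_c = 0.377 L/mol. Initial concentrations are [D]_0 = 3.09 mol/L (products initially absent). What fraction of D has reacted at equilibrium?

X = 0.525

Let X = conversion of D; extent ξ = 3.09X/2 mol/L.
Concentrations: [D] = 3.09 − 3.09X; [C] = 1.54X.
K_c = [C] / ([D]^2).
Setting equal to 0.377 and solving for X on (0,1) gives X = 0.525.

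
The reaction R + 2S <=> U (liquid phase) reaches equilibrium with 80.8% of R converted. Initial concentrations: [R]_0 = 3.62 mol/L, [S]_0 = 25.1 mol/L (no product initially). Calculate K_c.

Let X = conversion of R.
Concentrations: [R] = 3.62 − 3.62X; [S] = 25.1 − 7.24X; [U] = 3.62X.
At X = 0.808: [R] = 0.695, [S] = 19.3, [U] = 2.92.
K_c = [U] / ([R] [S]^2) = 0.0114 (mol/L)^-2.

K_c = 0.0114 (mol/L)^-2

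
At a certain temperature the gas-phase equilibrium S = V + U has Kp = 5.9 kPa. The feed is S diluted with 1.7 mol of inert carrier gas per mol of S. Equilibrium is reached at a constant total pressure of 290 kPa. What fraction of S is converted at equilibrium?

X = 0.216

Take 1 mol S as basis and let X be its fractional conversion, so ξ = X.
Moles: n_S = 1 − X; n_V = X; n_U = X; n_I = 1.7 (inert).
Total moles n_T = 2.7 + X.
Mole fractions y_i = n_i/n_T; Kp = p_V p_U / (p_S) with p_i = y_i·P.
Substituting and setting equal to 5.9 kPa gives a polynomial in X; the root in (0,1) is X = 0.216.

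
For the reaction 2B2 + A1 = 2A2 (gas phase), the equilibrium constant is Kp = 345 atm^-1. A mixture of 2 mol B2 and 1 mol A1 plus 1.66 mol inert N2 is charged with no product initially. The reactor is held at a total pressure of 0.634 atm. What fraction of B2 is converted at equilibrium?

X = 0.779

Basis: 2 mol B2 initially; let X = conversion of B2. Extent ξ = X.
Mole table: n_B2 = 2 − 2X; n_A1 = 1 − X; n_A2 = 2X; n_I = 1.66 (inert).
Total moles n_T = 4.66 − X.
y_i = n_i/n_T, p_i = y_i·P. Kp = p_A2^2 / (p_B2^2 p_A1).
Equating to 345 atm^-1 and solving on 0 < X < 1: X = 0.779.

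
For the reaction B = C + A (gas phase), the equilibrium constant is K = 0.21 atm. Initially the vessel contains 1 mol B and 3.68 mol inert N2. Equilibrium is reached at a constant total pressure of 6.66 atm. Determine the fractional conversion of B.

X = 0.326

Let X = conversion of B (basis 1 mol B); extent of reaction ξ = X.
Mole table: n_B = 1 − X; n_C = X; n_A = X; n_I = 3.68 (inert).
Total moles n_T = 4.68 + X.
With p_i = (n_i/n_T)P, K = p_C p_A / (p_B).
This yields a degree-2 equation in X; solving on (0,1), X = 0.326.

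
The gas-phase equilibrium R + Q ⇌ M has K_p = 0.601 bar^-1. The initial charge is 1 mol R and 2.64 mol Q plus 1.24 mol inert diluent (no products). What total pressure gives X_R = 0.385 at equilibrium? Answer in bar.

P = 2.08 bar

Take 1 mol R as basis and let X be its fractional conversion, so ξ = X.
Mole table: n_R = 1 − X; n_Q = 2.64 − X; n_M = X; n_I = 1.24 (inert).
n_T = Σnᵢ = 4.88 − X.
K_p = p_M / (p_R p_Q) with p_i = (n_i/n_T)·P.
At X = 0.385: the mole-fraction product g(X) = Π y_i^ν_i = 1.248. Since K_p = g(X)·P^{-1}, P = (g/K_p)^(1/1) = (1.248/0.601)^(1/1) = 2.08 bar.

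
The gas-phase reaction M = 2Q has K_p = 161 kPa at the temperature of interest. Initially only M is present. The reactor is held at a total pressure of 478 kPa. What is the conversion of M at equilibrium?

X = 0.279

Take 1 mol M as basis and let X be its fractional conversion, so ξ = X.
Moles: n_M = 1 − X; n_Q = 2X.
Summing: n_T = 1 + X.
Mole fractions y_i = n_i/n_T; K_p = p_Q^2 / (p_M) with p_i = y_i·P.
Setting this equal to 161 kPa and taking the physical root (0 < X < 1) gives X = 0.279.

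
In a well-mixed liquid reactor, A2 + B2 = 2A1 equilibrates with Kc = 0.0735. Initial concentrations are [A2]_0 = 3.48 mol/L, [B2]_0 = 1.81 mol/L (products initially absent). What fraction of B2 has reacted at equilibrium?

Let X = conversion of B2; extent ξ = 1.81·X mol/L.
Concentrations: [A2] = 3.48 − 1.81X; [B2] = 1.81 − 1.81X; [A1] = 3.62X.
Kc = [A1]^2 / ([A2] [B2]).
This equals 0.0735 at X = 0.164 (the root in 0 < X < 1).

X = 0.164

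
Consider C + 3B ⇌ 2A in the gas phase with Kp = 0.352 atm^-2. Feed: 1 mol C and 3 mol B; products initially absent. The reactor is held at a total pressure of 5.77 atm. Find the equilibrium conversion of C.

Let X = conversion of C (basis 1 mol C); extent of reaction ξ = X.
Moles: n_C = 1 − X; n_B = 3 − 3X; n_A = 2X.
Summing: n_T = 4 − 2X.
y_i = n_i/n_T, p_i = y_i·P. Kp = p_A^2 / (p_C p_B^3).
This yields a degree-4 equation in X; solving on (0,1), X = 0.572.

X = 0.572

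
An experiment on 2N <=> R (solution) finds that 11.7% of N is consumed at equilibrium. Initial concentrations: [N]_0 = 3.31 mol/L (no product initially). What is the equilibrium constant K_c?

Let X = conversion of N.
Concentrations: [N] = 3.31 − 3.31X; [R] = 1.66X.
At X = 0.117: [N] = 2.92, [R] = 0.194.
K_c = [R] / ([N]^2) = 0.0227 L/mol.

K_c = 0.0227 L/mol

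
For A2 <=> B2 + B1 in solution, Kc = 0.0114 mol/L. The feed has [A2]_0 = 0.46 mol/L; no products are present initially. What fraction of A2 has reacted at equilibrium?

Let X = conversion of A2; extent ξ = 0.46·X mol/L.
Concentrations: [A2] = 0.46 − 0.46X; [B2] = 0.46X; [B1] = 0.46X.
Kc = [B2] [B1] / ([A2]).
Setting equal to 0.0114 and solving for X on (0,1) gives X = 0.146.

X = 0.146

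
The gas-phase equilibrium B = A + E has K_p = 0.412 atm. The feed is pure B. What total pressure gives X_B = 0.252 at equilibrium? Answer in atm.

P = 6.08 atm

Take 1 mol B as basis and let X be its fractional conversion, so ξ = X.
Moles: n_B = 1 − X; n_A = X; n_E = X.
n_T = Σnᵢ = 1 + X.
K_p = p_A p_E / (p_B) with p_i = (n_i/n_T)·P.
At X = 0.252: the mole-fraction product g(X) = Π y_i^ν_i = 0.06781. Since K_p = g(X)·P^{1}, P = (K_p/g)^(1/1) = (0.412/0.06781)^(1/1) = 6.08 atm.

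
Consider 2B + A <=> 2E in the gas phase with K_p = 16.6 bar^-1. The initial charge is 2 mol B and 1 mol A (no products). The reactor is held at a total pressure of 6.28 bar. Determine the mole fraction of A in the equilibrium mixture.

Let X = conversion of B (basis 2 mol B); extent of reaction ξ = X.
Mole table: n_B = 2 − 2X; n_A = 1 − X; n_E = 2X.
Total moles n_T = 3 − X.
With p_i = (n_i/n_T)P, K_p = p_E^2 / (p_B^2 p_A).
Setting this equal to 16.6 bar^-1 and taking the physical root (0 < X < 1) gives X = 0.767.
Then n_A = 0.233, n_T = 2.23, so y_A = 0.104.

y_A = 0.104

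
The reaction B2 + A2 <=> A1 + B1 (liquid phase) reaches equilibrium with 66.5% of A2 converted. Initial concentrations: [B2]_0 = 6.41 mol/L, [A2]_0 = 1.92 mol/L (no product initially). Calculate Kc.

Let X = conversion of A2.
Concentrations: [B2] = 6.41 − 1.92X; [A2] = 1.92 − 1.92X; [A1] = 1.92X; [B1] = 1.92X.
At X = 0.665: [B2] = 5.13, [A2] = 0.643, [A1] = 1.28, [B1] = 1.28.
Kc = [A1] [B1] / ([B2] [A2]) = 0.494.

Kc = 0.494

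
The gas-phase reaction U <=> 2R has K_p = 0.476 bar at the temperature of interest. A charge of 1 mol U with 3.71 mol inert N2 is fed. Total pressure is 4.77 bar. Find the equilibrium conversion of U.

X = 0.296

Let X = conversion of U (basis 1 mol U); extent of reaction ξ = X.
Moles: n_U = 1 − X; n_R = 2X; n_I = 3.71 (inert).
Total moles n_T = 4.71 + X.
Mole fractions y_i = n_i/n_T; K_p = p_R^2 / (p_U) with p_i = y_i·P.
Setting this equal to 0.476 bar and taking the physical root (0 < X < 1) gives X = 0.296.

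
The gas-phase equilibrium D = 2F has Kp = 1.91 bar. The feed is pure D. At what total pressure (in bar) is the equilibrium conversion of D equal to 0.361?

P = 3.19 bar

Take 1 mol D as basis and let X be its fractional conversion, so ξ = X.
Moles: n_D = 1 − X; n_F = 2X.
Summing: n_T = 1 + X.
Kp = p_F^2 / (p_D) with p_i = (n_i/n_T)·P.
At X = 0.361: the mole-fraction product g(X) = Π y_i^ν_i = 0.5994. Since Kp = g(X)·P^{1}, P = (Kp/g)^(1/1) = (1.91/0.5994)^(1/1) = 3.19 bar.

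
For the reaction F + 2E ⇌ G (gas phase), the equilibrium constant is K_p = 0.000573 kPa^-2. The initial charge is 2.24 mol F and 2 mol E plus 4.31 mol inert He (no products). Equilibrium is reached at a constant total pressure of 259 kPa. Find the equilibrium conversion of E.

Let X = conversion of E (basis 2 mol E); extent of reaction ξ = X.
Species balance: n_F = 2.24 − X; n_E = 2 − 2X; n_G = X; n_I = 4.31 (inert).
Summing: n_T = 8.55 − 2X.
With p_i = (n_i/n_T)P, K_p = p_G / (p_F p_E^2).
This yields a degree-3 equation in X; solving on (0,1), X = 0.632.

X = 0.632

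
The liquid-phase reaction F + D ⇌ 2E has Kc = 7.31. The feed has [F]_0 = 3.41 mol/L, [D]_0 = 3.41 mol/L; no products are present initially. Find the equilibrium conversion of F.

X = 0.575

Let X = conversion of F; extent ξ = 3.41·X mol/L.
Concentrations: [F] = 3.41 − 3.41X; [D] = 3.41 − 3.41X; [E] = 6.82X.
Kc = [E]^2 / ([F] [D]).
Solving Kc = 7.31 for X ∈ (0,1): X = 0.575.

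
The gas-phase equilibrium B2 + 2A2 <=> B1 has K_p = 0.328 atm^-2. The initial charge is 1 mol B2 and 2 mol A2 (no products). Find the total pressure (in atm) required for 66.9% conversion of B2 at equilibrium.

P = 6.23 atm

Basis: 1 mol B2 initially; let X = conversion of B2. Extent ξ = X.
Species balance: n_B2 = 1 − X; n_A2 = 2 − 2X; n_B1 = X.
Summing: n_T = 3 − 2X.
K_p = p_B1 / (p_B2 p_A2^2) with p_i = (n_i/n_T)·P.
At X = 0.669: the mole-fraction product g(X) = Π y_i^ν_i = 12.74. Since K_p = g(X)·P^{-2}, P = (g/K_p)^(1/2) = (12.74/0.328)^(1/2) = 6.23 atm.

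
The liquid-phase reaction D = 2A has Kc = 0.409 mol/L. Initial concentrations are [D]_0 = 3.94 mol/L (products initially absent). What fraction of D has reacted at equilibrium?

X = 0.149

Let X = conversion of D; extent ξ = 3.94·X mol/L.
Concentrations: [D] = 3.94 − 3.94X; [A] = 7.88X.
Kc = [A]^2 / ([D]).
Solving Kc = 0.409 for X ∈ (0,1): X = 0.149.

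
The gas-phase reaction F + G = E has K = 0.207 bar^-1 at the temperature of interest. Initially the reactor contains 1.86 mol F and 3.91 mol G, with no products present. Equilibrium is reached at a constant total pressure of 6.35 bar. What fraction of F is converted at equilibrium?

X = 0.450

Basis: 1.86 mol F initially; let X = conversion of F. Extent ξ = 1.86X.
Mole table: n_F = 1.86 − 1.86X; n_G = 3.91 − 1.86X; n_E = 1.86X.
Total moles n_T = 5.77 − 1.86X.
y_i = n_i/n_T, p_i = y_i·P. K = p_E / (p_F p_G).
Equating to 0.207 bar^-1 and solving on 0 < X < 1: X = 0.450.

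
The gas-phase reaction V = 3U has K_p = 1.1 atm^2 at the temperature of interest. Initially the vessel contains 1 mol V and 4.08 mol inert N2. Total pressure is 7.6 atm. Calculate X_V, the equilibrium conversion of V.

X = 0.254

Take 1 mol V as basis and let X be its fractional conversion, so ξ = X.
Mole table: n_V = 1 − X; n_U = 3X; n_I = 4.08 (inert).
Total moles n_T = 5.08 + 2X.
y_i = n_i/n_T, p_i = y_i·P. K_p = p_U^3 / (p_V).
Setting this equal to 1.1 atm^2 and taking the physical root (0 < X < 1) gives X = 0.254.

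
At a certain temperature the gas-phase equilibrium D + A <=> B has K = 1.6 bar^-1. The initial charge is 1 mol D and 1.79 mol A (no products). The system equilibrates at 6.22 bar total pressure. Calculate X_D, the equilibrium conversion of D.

Basis: 1 mol D initially; let X = conversion of D. Extent ξ = X.
Species balance: n_D = 1 − X; n_A = 1.79 − X; n_B = X.
Total moles n_T = 2.79 − X.
With p_i = (n_i/n_T)P, K = p_B / (p_D p_A).
Equating to 1.6 bar^-1 and solving on 0 < X < 1: X = 0.830.

X = 0.830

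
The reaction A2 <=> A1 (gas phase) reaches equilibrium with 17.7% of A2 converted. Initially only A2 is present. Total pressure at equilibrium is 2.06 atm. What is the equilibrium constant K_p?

Take 1 mol A2 as basis and let X be its fractional conversion, so ξ = X.
Species balance: n_A2 = 1 − X; n_A1 = X.
Since Δν = 0, n_T = 1 throughout.
At X = 0.177: n_A2 = 0.823, n_A1 = 0.177, n_T = 1.
p_i = (n_i/n_T)·P. K_p = p_A1 / (p_A2) = 0.215.

K_p = 0.215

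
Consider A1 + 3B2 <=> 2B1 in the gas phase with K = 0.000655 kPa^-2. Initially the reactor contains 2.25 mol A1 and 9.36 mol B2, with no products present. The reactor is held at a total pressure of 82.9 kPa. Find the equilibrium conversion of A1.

Let X = conversion of A1 (basis 2.25 mol A1); extent of reaction ξ = 2.25X.
Species balance: n_A1 = 2.25 − 2.25X; n_B2 = 9.36 − 6.75X; n_B1 = 4.5X.
Total moles n_T = 11.6 − 4.5X.
With p_i = (n_i/n_T)P, K = p_B1^2 / (p_A1 p_B2^3).
Equating to 0.000655 kPa^-2 and solving on 0 < X < 1: X = 0.605.

X = 0.605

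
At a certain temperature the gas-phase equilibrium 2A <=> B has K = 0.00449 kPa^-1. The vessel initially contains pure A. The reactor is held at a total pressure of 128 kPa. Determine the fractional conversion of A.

Take 1 mol A as basis and let X be its fractional conversion, so ξ = 0.5X.
Species balance: n_A = 1 − X; n_B = 0.5X.
n_T = Σnᵢ = 1 − 0.5X.
Mole fractions y_i = n_i/n_T; K = p_B / (p_A^2) with p_i = y_i·P.
This yields a degree-2 equation in X; solving on (0,1), X = 0.449.

X = 0.449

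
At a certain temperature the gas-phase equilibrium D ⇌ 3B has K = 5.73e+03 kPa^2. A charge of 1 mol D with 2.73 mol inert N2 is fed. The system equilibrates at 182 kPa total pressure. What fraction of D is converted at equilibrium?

Take 1 mol D as basis and let X be its fractional conversion, so ξ = X.
At extent ξ: n_D = 1 − X; n_B = 3X; n_I = 2.73 (inert).
Summing: n_T = 3.73 + 2X.
Mole fractions y_i = n_i/n_T; K = p_B^3 / (p_D) with p_i = y_i·P.
Substituting and setting equal to 5.73e+03 kPa^2 gives a polynomial in X; the root in (0,1) is X = 0.426.

X = 0.426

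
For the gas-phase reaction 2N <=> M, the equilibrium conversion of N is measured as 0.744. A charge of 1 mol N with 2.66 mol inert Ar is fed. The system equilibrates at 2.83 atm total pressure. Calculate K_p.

Take 1 mol N as basis and let X be its fractional conversion, so ξ = 0.5X.
Mole table: n_N = 1 − X; n_M = 0.5X; n_I = 2.66 (inert).
Total moles n_T = 3.66 − 0.5X.
At X = 0.744: n_N = 0.256, n_M = 0.372, n_T = 3.29.
p_i = (n_i/n_T)·P. K_p = p_M / (p_N^2) = 6.59 atm^-1.

K_p = 6.59 atm^-1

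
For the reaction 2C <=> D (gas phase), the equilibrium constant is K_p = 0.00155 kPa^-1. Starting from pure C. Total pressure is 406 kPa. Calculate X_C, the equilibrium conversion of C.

X = 0.467

Take 1 mol C as basis and let X be its fractional conversion, so ξ = 0.5X.
At extent ξ: n_C = 1 − X; n_D = 0.5X.
n_T = Σnᵢ = 1 − 0.5X.
Mole fractions y_i = n_i/n_T; K_p = p_D / (p_C^2) with p_i = y_i·P.
Equating to 0.00155 kPa^-1 and solving on 0 < X < 1: X = 0.467.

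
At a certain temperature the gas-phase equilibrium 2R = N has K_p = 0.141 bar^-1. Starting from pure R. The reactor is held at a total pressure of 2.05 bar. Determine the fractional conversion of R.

Take 1 mol R as basis and let X be its fractional conversion, so ξ = 0.5X.
Mole table: n_R = 1 − X; n_N = 0.5X.
Total moles n_T = 1 − 0.5X.
Mole fractions y_i = n_i/n_T; K_p = p_N / (p_R^2) with p_i = y_i·P.
Equating to 0.141 bar^-1 and solving on 0 < X < 1: X = 0.319.

X = 0.319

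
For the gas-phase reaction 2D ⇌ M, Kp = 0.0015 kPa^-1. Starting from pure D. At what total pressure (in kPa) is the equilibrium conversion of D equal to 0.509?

Basis: 1 mol D initially; let X = conversion of D. Extent ξ = 0.5X.
Mole table: n_D = 1 − X; n_M = 0.5X.
Summing: n_T = 1 − 0.5X.
Kp = p_M / (p_D^2) with p_i = (n_i/n_T)·P.
At X = 0.509: the mole-fraction product g(X) = Π y_i^ν_i = 0.787. Since Kp = g(X)·P^{-1}, P = (g/Kp)^(1/1) = (0.787/0.0015)^(1/1) = 525 kPa.

P = 525 kPa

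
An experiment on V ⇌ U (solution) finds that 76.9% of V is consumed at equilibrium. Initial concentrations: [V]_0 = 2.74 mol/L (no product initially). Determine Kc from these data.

Kc = 3.33

Let X = conversion of V.
Concentrations: [V] = 2.74 − 2.74X; [U] = 2.74X.
At X = 0.769: [V] = 0.633, [U] = 2.11.
Kc = [U] / ([V]) = 3.33.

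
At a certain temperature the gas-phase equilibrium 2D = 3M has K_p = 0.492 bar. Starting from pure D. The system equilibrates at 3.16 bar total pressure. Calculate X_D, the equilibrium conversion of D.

X = 0.297

Take 1 mol D as basis and let X be its fractional conversion, so ξ = 0.5X.
Species balance: n_D = 1 − X; n_M = 1.5X.
Total moles n_T = 1 + 0.5X.
Mole fractions y_i = n_i/n_T; K_p = p_M^3 / (p_D^2) with p_i = y_i·P.
This yields a degree-3 equation in X; solving on (0,1), X = 0.297.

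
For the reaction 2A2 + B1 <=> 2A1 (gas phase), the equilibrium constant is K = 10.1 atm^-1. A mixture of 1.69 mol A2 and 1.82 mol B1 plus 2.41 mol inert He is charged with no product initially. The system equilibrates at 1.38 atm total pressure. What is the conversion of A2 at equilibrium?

Let X = conversion of A2 (basis 1.69 mol A2); extent of reaction ξ = 0.845X.
Moles: n_A2 = 1.69 − 1.69X; n_B1 = 1.82 − 0.845X; n_A1 = 1.69X; n_I = 2.41 (inert).
Total moles n_T = 5.92 − 0.845X.
y_i = n_i/n_T, p_i = y_i·P. K = p_A1^2 / (p_A2^2 p_B1).
This yields a degree-3 equation in X; solving on (0,1), X = 0.645.

X = 0.645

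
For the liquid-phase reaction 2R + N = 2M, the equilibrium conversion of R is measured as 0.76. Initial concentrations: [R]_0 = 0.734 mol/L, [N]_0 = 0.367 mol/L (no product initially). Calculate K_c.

Let X = conversion of R.
Concentrations: [R] = 0.734 − 0.734X; [N] = 0.367 − 0.367X; [M] = 0.734X.
At X = 0.76: [R] = 0.176, [N] = 0.0881, [M] = 0.558.
K_c = [M]^2 / ([R]^2 [N]) = 114 L/mol.

K_c = 114 L/mol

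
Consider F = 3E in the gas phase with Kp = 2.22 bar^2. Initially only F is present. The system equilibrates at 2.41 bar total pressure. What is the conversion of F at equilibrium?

Basis: 1 mol F initially; let X = conversion of F. Extent ξ = X.
At extent ξ: n_F = 1 − X; n_E = 3X.
Summing: n_T = 1 + 2X.
y_i = n_i/n_T, p_i = y_i·P. Kp = p_E^3 / (p_F).
Setting this equal to 2.22 bar^2 and taking the physical root (0 < X < 1) gives X = 0.293.

X = 0.293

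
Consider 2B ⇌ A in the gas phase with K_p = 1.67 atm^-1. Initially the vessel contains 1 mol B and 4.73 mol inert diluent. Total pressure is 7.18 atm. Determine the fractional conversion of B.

X = 0.624

Basis: 1 mol B initially; let X = conversion of B. Extent ξ = 0.5X.
At extent ξ: n_B = 1 − X; n_A = 0.5X; n_I = 4.73 (inert).
n_T = Σnᵢ = 5.73 − 0.5X.
y_i = n_i/n_T, p_i = y_i·P. K_p = p_A / (p_B^2).
Equating to 1.67 atm^-1 and solving on 0 < X < 1: X = 0.624.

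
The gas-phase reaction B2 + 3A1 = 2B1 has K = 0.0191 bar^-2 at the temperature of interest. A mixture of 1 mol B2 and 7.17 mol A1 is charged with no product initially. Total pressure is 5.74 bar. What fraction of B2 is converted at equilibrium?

Let X = conversion of B2 (basis 1 mol B2); extent of reaction ξ = X.
Mole table: n_B2 = 1 − X; n_A1 = 7.17 − 3X; n_B1 = 2X.
Summing: n_T = 8.17 − 2X.
With p_i = (n_i/n_T)P, K = p_B1^2 / (p_B2 p_A1^3).
Setting this equal to 0.0191 bar^-2 and taking the physical root (0 < X < 1) gives X = 0.516.

X = 0.516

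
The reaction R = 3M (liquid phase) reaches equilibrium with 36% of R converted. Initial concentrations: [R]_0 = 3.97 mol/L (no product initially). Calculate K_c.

Let X = conversion of R.
Concentrations: [R] = 3.97 − 3.97X; [M] = 11.9X.
At X = 0.36: [R] = 2.54, [M] = 4.29.
K_c = [M]^3 / ([R]) = 31 (mol/L)^2.

K_c = 31 (mol/L)^2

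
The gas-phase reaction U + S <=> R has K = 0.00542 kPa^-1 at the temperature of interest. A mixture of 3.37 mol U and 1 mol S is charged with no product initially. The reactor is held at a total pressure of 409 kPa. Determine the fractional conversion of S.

Basis: 1 mol S initially; let X = conversion of S. Extent ξ = X.
Mole table: n_U = 3.37 − X; n_S = 1 − X; n_R = X.
Total moles n_T = 4.37 − X.
Mole fractions y_i = n_i/n_T; K = p_R / (p_U p_S) with p_i = y_i·P.
This yields a degree-2 equation in X; solving on (0,1), X = 0.619.

X = 0.619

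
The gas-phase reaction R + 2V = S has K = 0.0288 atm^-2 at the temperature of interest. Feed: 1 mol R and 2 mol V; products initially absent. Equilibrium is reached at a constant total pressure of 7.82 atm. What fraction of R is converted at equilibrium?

X = 0.358

Take 1 mol R as basis and let X be its fractional conversion, so ξ = X.
Species balance: n_R = 1 − X; n_V = 2 − 2X; n_S = X.
Summing: n_T = 3 − 2X.
Mole fractions y_i = n_i/n_T; K = p_S / (p_R p_V^2) with p_i = y_i·P.
Equating to 0.0288 atm^-2 and solving on 0 < X < 1: X = 0.358.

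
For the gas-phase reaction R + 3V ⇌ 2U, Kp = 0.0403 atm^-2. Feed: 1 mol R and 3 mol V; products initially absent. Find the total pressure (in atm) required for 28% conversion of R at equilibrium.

P = 3.56 atm

Take 1 mol R as basis and let X be its fractional conversion, so ξ = X.
At extent ξ: n_R = 1 − X; n_V = 3 − 3X; n_U = 2X.
Total moles n_T = 4 − 2X.
Kp = p_U^2 / (p_R p_V^3) with p_i = (n_i/n_T)·P.
At X = 0.28: the mole-fraction product g(X) = Π y_i^ν_i = 0.5114. Since Kp = g(X)·P^{-2}, P = (g/Kp)^(1/2) = (0.5114/0.0403)^(1/2) = 3.56 atm.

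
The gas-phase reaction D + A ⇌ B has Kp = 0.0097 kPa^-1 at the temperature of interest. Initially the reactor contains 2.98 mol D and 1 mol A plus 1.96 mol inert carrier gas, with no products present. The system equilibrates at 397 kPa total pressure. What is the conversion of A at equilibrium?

X = 0.630

Take 1 mol A as basis and let X be its fractional conversion, so ξ = X.
At extent ξ: n_D = 2.98 − X; n_A = 1 − X; n_B = X; n_I = 1.96 (inert).
n_T = Σnᵢ = 5.94 − X.
With p_i = (n_i/n_T)P, Kp = p_B / (p_D p_A).
Setting this equal to 0.0097 kPa^-1 and taking the physical root (0 < X < 1) gives X = 0.630.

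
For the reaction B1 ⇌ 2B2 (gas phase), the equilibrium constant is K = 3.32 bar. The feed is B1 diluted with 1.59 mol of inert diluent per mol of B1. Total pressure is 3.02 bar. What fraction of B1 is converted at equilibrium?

X = 0.595

Basis: 1 mol B1 initially; let X = conversion of B1. Extent ξ = X.
Species balance: n_B1 = 1 − X; n_B2 = 2X; n_I = 1.59 (inert).
Total moles n_T = 2.59 + X.
With p_i = (n_i/n_T)P, K = p_B2^2 / (p_B1).
This yields a degree-2 equation in X; solving on (0,1), X = 0.595.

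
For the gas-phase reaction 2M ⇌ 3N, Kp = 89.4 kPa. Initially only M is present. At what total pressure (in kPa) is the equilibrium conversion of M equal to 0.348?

P = 314 kPa

Basis: 1 mol M initially; let X = conversion of M. Extent ξ = 0.5X.
At extent ξ: n_M = 1 − X; n_N = 1.5X.
Total moles n_T = 1 + 0.5X.
Kp = p_N^3 / (p_M^2) with p_i = (n_i/n_T)·P.
At X = 0.348: the mole-fraction product g(X) = Π y_i^ν_i = 0.285. Since Kp = g(X)·P^{1}, P = (Kp/g)^(1/1) = (89.4/0.285)^(1/1) = 314 kPa.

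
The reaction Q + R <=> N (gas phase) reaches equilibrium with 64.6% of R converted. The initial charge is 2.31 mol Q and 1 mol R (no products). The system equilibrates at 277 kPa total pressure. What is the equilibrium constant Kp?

Kp = 0.0105 kPa^-1

Basis: 1 mol R initially; let X = conversion of R. Extent ξ = X.
At extent ξ: n_Q = 2.31 − X; n_R = 1 − X; n_N = X.
n_T = Σnᵢ = 3.31 − X.
At X = 0.646: n_Q = 1.66, n_R = 0.354, n_N = 0.646, n_T = 2.66.
p_i = (n_i/n_T)·P. Kp = p_N / (p_Q p_R) = 0.0105 kPa^-1.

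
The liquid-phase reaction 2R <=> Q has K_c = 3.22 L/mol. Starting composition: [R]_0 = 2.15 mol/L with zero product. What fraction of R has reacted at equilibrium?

X = 0.765

Let X = conversion of R; extent ξ = 2.15X/2 mol/L.
Concentrations: [R] = 2.15 − 2.15X; [Q] = 1.07X.
K_c = [Q] / ([R]^2).
Equating to 3.22 L/mol: the physical root is X = 0.765.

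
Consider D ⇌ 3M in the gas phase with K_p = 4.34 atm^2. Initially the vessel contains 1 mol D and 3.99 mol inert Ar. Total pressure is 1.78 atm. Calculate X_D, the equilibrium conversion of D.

Basis: 1 mol D initially; let X = conversion of D. Extent ξ = X.
Mole table: n_D = 1 − X; n_M = 3X; n_I = 3.99 (inert).
Summing: n_T = 4.99 + 2X.
y_i = n_i/n_T, p_i = y_i·P. K_p = p_M^3 / (p_D).
Substituting and setting equal to 4.34 atm^2 gives a polynomial in X; the root in (0,1) is X = 0.781.

X = 0.781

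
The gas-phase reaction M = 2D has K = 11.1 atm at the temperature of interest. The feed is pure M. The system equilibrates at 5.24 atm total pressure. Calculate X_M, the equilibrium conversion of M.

X = 0.588

Let X = conversion of M (basis 1 mol M); extent of reaction ξ = X.
Species balance: n_M = 1 − X; n_D = 2X.
Summing: n_T = 1 + X.
With p_i = (n_i/n_T)P, K = p_D^2 / (p_M).
Substituting and setting equal to 11.1 atm gives a polynomial in X; the root in (0,1) is X = 0.588.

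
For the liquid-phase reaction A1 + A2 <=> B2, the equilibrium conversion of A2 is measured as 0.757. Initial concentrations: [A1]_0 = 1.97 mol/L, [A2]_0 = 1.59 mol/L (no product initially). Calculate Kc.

Kc = 4.06 L/mol

Let X = conversion of A2.
Concentrations: [A1] = 1.97 − 1.59X; [A2] = 1.59 − 1.59X; [B2] = 1.59X.
At X = 0.757: [A1] = 0.766, [A2] = 0.386, [B2] = 1.2.
Kc = [B2] / ([A1] [A2]) = 4.06 L/mol.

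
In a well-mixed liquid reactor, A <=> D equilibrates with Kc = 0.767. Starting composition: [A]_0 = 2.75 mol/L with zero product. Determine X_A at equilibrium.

X = 0.434

Let X = conversion of A; extent ξ = 2.75·X mol/L.
Concentrations: [A] = 2.75 − 2.75X; [D] = 2.75X.
Kc = [D] / ([A]).
Solving Kc = 0.767 for X ∈ (0,1): X = 0.434.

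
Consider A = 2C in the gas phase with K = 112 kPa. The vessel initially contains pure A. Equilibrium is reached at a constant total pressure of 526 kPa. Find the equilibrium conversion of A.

X = 0.225

Let X = conversion of A (basis 1 mol A); extent of reaction ξ = X.
Moles: n_A = 1 − X; n_C = 2X.
Total moles n_T = 1 + X.
Mole fractions y_i = n_i/n_T; K = p_C^2 / (p_A) with p_i = y_i·P.
This yields a degree-2 equation in X; solving on (0,1), X = 0.225.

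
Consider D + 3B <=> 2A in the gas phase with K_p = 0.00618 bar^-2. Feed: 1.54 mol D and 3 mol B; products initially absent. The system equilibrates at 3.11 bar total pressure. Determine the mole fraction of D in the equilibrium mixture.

y_D = 0.329

Basis: 3 mol B initially; let X = conversion of B. Extent ξ = X.
Mole table: n_D = 1.54 − X; n_B = 3 − 3X; n_A = 2X.
n_T = Σnᵢ = 4.54 − 2X.
Mole fractions y_i = n_i/n_T; K_p = p_A^2 / (p_D p_B^3) with p_i = y_i·P.
Setting this equal to 0.00618 bar^-2 and taking the physical root (0 < X < 1) gives X = 0.141.
Then n_D = 1.4, n_T = 4.26, so y_D = 0.329.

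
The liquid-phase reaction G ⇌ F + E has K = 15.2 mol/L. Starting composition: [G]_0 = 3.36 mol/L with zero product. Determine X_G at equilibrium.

X = 0.843

Let X = conversion of G; extent ξ = 3.36·X mol/L.
Concentrations: [G] = 3.36 − 3.36X; [F] = 3.36X; [E] = 3.36X.
K = [F] [E] / ([G]).
Equating to 15.2 mol/L: the physical root is X = 0.843.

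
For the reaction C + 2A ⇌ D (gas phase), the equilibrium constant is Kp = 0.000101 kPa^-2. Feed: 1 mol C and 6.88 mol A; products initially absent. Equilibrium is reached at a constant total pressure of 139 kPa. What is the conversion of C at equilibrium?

X = 0.586

Let X = conversion of C (basis 1 mol C); extent of reaction ξ = X.
Moles: n_C = 1 − X; n_A = 6.88 − 2X; n_D = X.
Summing: n_T = 7.88 − 2X.
With p_i = (n_i/n_T)P, Kp = p_D / (p_C p_A^2).
This yields a degree-3 equation in X; solving on (0,1), X = 0.586.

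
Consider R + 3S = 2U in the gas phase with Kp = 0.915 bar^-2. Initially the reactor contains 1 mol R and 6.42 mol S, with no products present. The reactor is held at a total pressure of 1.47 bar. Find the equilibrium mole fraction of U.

Basis: 1 mol R initially; let X = conversion of R. Extent ξ = X.
Moles: n_R = 1 − X; n_S = 6.42 − 3X; n_U = 2X.
n_T = Σnᵢ = 7.42 − 2X.
With p_i = (n_i/n_T)P, Kp = p_U^2 / (p_R p_S^3).
Equating to 0.915 bar^-2 and solving on 0 < X < 1: X = 0.647.
Then n_U = 1.29, n_T = 6.13, so y_U = 0.211.

y_U = 0.211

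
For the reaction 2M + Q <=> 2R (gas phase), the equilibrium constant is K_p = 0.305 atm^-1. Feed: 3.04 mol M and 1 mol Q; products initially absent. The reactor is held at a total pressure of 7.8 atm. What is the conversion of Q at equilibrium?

Basis: 1 mol Q initially; let X = conversion of Q. Extent ξ = X.
Mole table: n_M = 3.04 − 2X; n_Q = 1 − X; n_R = 2X.
Summing: n_T = 4.04 − X.
Mole fractions y_i = n_i/n_T; K_p = p_R^2 / (p_M^2 p_Q) with p_i = y_i·P.
Substituting and setting equal to 0.305 atm^-1 gives a polynomial in X; the root in (0,1) is X = 0.544.

X = 0.544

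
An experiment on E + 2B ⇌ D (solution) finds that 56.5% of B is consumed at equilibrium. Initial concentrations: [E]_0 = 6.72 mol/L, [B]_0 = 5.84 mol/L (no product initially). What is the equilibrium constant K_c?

K_c = 0.0504 (mol/L)^-2

Let X = conversion of B.
Concentrations: [E] = 6.72 − 2.92X; [B] = 5.84 − 5.84X; [D] = 2.92X.
At X = 0.565: [E] = 5.07, [B] = 2.54, [D] = 1.65.
K_c = [D] / ([E] [B]^2) = 0.0504 (mol/L)^-2.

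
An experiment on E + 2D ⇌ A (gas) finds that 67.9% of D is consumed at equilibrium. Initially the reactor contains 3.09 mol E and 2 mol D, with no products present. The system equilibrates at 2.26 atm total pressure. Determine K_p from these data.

K_p = 1.86 atm^-2

Basis: 2 mol D initially; let X = conversion of D. Extent ξ = X.
At extent ξ: n_E = 3.09 − X; n_D = 2 − 2X; n_A = X.
n_T = Σnᵢ = 5.09 − 2X.
At X = 0.679: n_E = 2.41, n_D = 0.642, n_A = 0.679, n_T = 3.73.
p_i = (n_i/n_T)·P. K_p = p_A / (p_E p_D^2) = 1.86 atm^-2.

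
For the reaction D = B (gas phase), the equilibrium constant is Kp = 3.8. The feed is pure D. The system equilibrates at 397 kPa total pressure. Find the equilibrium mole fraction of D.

y_D = 0.208

Take 1 mol D as basis and let X be its fractional conversion, so ξ = X.
Species balance: n_D = 1 − X; n_B = X.
Since Δν = 0, n_T = 1 throughout.
y_i = n_i/n_T, p_i = y_i·P. Kp = p_B / (p_D).
Substituting and setting equal to 3.8 gives a polynomial in X; the root in (0,1) is X = 0.792.
Then n_D = 0.208, n_T = 1, so y_D = 0.208.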